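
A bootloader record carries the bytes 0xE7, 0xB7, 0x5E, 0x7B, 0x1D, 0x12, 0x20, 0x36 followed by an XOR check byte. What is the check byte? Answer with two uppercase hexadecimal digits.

XOR the bytes together:
  start with 0xE7
  0xE7 ⊕ 0xB7 = 0x50
  0x50 ⊕ 0x5E = 0x0E
  0x0E ⊕ 0x7B = 0x75
  0x75 ⊕ 0x1D = 0x68
  0x68 ⊕ 0x12 = 0x7A
  0x7A ⊕ 0x20 = 0x5A
  0x5A ⊕ 0x36 = 0x6C

6C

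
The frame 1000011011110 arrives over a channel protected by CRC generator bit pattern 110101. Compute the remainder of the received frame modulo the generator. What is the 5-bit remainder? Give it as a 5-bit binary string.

10110

Modulo-2 division of 1000011011110 by 110101:
  pos 0: 100001 XOR 110101 = 010100
  pos 1: 101001 XOR 110101 = 011100
  pos 2: 111000 XOR 110101 = 001101
  pos 4: 110111 XOR 110101 = 000010
Remainder = 10110 (nonzero — an error is detected).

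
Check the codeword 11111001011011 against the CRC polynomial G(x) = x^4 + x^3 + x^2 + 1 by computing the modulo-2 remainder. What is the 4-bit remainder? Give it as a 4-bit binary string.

Modulo-2 division of 11111001011011 by 11101:
  pos 0: 11111 XOR 11101 = 00010
  pos 3: 10001 XOR 11101 = 01100
  pos 4: 11000 XOR 11101 = 00101
  pos 6: 10111 XOR 11101 = 01010
  pos 7: 10100 XOR 11101 = 01001
  pos 8: 10011 XOR 11101 = 01110
  pos 9: 11101 XOR 11101 = 00000
Remainder = 0000 (zero — the frame passes the CRC check).

0000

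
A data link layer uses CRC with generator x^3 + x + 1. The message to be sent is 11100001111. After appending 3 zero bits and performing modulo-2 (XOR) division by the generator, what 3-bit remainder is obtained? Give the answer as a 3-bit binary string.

Append 3 zeros: 11100001111000. Divide by 1011 (XOR where the leading bit is 1):
  pos 0: 1110 XOR 1011 = 0101
  pos 1: 1010 XOR 1011 = 0001
  pos 4: 1001 XOR 1011 = 0010
  pos 6: 1011 XOR 1011 = 0000
  pos 10: 1000 XOR 1011 = 0011
Remainder (last 3 bits) = 011. This is the CRC / FCS.

011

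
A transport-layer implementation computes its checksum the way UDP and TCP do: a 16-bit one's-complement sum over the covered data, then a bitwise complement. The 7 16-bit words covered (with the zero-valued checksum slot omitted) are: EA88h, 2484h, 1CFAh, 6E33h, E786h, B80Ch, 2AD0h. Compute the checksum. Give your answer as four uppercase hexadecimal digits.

9B61

One's-complement addition (fold any carry out of bit 15 back into bit 0):
  0xEA88 + 0x2484 = 0x10F0C → wrap carry → 0x0F0D
  0x0F0D + 0x1CFA = 0x02C07
  0x2C07 + 0x6E33 = 0x09A3A
  0x9A3A + 0xE786 = 0x181C0 → wrap carry → 0x81C1
  0x81C1 + 0xB80C = 0x139CD → wrap carry → 0x39CE
  0x39CE + 0x2AD0 = 0x0649E
One's-complement sum = 0x649E.
Checksum = ~0x649E & 0xFFFF = 0x9B61.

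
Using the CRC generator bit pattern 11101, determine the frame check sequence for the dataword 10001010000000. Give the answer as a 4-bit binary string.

Append 4 zeros: 100010100000000000. Divide by 11101 (XOR where the leading bit is 1):
  pos 0: 10001 XOR 11101 = 01100
  pos 1: 11000 XOR 11101 = 00101
  pos 3: 10110 XOR 11101 = 01011
  pos 4: 10110 XOR 11101 = 01011
  pos 5: 10110 XOR 11101 = 01011
  pos 6: 10110 XOR 11101 = 01011
  pos 7: 10110 XOR 11101 = 01011
  pos 8: 10110 XOR 11101 = 01011
  pos 9: 10110 XOR 11101 = 01011
  pos 10: 10110 XOR 11101 = 01011
  pos 11: 10110 XOR 11101 = 01011
  pos 12: 10110 XOR 11101 = 01011
  pos 13: 10110 XOR 11101 = 01011
Remainder (last 4 bits) = 1011. This is the CRC / FCS.

1011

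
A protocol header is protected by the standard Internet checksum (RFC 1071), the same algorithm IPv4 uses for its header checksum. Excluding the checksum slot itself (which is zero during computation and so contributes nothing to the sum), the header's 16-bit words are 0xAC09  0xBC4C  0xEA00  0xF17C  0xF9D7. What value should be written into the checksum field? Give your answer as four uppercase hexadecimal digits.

C253

One's-complement addition (fold any carry out of bit 15 back into bit 0):
  0xAC09 + 0xBC4C = 0x16855 → wrap carry → 0x6856
  0x6856 + 0xEA00 = 0x15256 → wrap carry → 0x5257
  0x5257 + 0xF17C = 0x143D3 → wrap carry → 0x43D4
  0x43D4 + 0xF9D7 = 0x13DAB → wrap carry → 0x3DAC
One's-complement sum = 0x3DAC.
Checksum = ~0x3DAC & 0xFFFF = 0xC253.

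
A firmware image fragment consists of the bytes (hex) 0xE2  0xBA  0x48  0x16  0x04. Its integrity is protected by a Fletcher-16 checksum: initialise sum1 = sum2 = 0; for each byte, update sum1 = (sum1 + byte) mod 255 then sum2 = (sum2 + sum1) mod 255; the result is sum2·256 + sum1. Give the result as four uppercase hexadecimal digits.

Running sums (mod 255):
  after byte 0 (0xE2): sum1=226, sum2=226
  after byte 1 (0xBA): sum1=157, sum2=128
  after byte 2 (0x48): sum1=229, sum2=102
  after byte 3 (0x16): sum1=251, sum2=98
  after byte 4 (0x04): sum1=0, sum2=98
Checksum = sum2·256 + sum1 = 98·256 + 0 = 25088 = 0x6200.

6200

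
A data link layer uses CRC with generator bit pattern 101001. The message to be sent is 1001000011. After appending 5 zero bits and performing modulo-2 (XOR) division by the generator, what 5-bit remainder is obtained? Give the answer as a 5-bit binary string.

10111

Append 5 zeros: 100100001100000. Divide by 101001 (XOR where the leading bit is 1):
  pos 0: 100100 XOR 101001 = 001101
  pos 2: 110100 XOR 101001 = 011101
  pos 3: 111011 XOR 101001 = 010010
  pos 4: 100101 XOR 101001 = 001100
  pos 6: 110000 XOR 101001 = 011001
  pos 7: 110010 XOR 101001 = 011011
  pos 8: 110110 XOR 101001 = 011111
  pos 9: 111110 XOR 101001 = 010111
Remainder (last 5 bits) = 10111. This is the CRC / FCS.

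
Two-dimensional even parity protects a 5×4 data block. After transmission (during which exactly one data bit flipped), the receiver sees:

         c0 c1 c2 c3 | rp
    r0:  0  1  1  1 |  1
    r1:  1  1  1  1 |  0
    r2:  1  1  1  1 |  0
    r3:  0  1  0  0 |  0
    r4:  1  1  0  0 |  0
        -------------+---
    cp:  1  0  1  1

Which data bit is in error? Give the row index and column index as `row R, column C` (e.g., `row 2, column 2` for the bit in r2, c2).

row 3, column 1

Recompute each row's even parity and compare to rp:
  r0: data parity 1, sent rp 1 → ok
  r1: data parity 0, sent rp 0 → ok
  r2: data parity 0, sent rp 0 → ok
  r3: data parity 1, sent rp 0 → mismatch
  r4: data parity 0, sent rp 0 → ok
Recompute each column's even parity and compare to cp:
  c0: data parity 1, sent cp 1 → ok
  c1: data parity 1, sent cp 0 → mismatch
  c2: data parity 1, sent cp 1 → ok
  c3: data parity 1, sent cp 1 → ok
Exactly one row (r3) and one column (c1) fail → the flipped bit is at their intersection.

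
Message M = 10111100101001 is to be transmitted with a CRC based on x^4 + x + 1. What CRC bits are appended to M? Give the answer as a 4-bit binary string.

Append 4 zeros: 101111001010010000. Divide by 10011 (XOR where the leading bit is 1):
  pos 0: 10111 XOR 10011 = 00100
  pos 2: 10010 XOR 10011 = 00001
  pos 6: 10101 XOR 10011 = 00110
  pos 8: 11000 XOR 10011 = 01011
  pos 9: 10111 XOR 10011 = 00100
  pos 11: 10000 XOR 10011 = 00011
Remainder (last 4 bits) = 1100. This is the CRC / FCS.

1100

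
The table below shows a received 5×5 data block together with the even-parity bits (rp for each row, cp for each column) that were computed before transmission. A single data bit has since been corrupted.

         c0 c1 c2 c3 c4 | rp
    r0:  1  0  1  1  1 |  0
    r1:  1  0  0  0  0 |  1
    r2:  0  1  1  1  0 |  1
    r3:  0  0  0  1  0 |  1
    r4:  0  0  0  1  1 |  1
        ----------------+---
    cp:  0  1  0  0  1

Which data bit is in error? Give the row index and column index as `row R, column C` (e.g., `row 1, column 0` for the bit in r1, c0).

Recompute each row's even parity and compare to rp:
  r0: data parity 0, sent rp 0 → ok
  r1: data parity 1, sent rp 1 → ok
  r2: data parity 1, sent rp 1 → ok
  r3: data parity 1, sent rp 1 → ok
  r4: data parity 0, sent rp 1 → mismatch
Recompute each column's even parity and compare to cp:
  c0: data parity 0, sent cp 0 → ok
  c1: data parity 1, sent cp 1 → ok
  c2: data parity 0, sent cp 0 → ok
  c3: data parity 0, sent cp 0 → ok
  c4: data parity 0, sent cp 1 → mismatch
Exactly one row (r4) and one column (c4) fail → the flipped bit is at their intersection.

row 4, column 4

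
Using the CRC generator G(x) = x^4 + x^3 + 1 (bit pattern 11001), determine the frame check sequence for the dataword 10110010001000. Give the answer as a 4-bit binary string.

0011

Append 4 zeros: 101100100010000000. Divide by 11001 (XOR where the leading bit is 1):
  pos 0: 10110 XOR 11001 = 01111
  pos 1: 11110 XOR 11001 = 00111
  pos 3: 11110 XOR 11001 = 00111
  pos 5: 11100 XOR 11001 = 00101
  pos 7: 10110 XOR 11001 = 01111
  pos 8: 11110 XOR 11001 = 00111
  pos 10: 11100 XOR 11001 = 00101
  pos 12: 10100 XOR 11001 = 01101
  pos 13: 11010 XOR 11001 = 00011
Remainder (last 4 bits) = 0011. This is the CRC / FCS.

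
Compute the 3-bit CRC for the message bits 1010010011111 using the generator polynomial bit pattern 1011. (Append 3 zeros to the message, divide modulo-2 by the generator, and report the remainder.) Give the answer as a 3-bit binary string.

Append 3 zeros: 1010010011111000. Divide by 1011 (XOR where the leading bit is 1):
  pos 0: 1010 XOR 1011 = 0001
  pos 3: 1010 XOR 1011 = 0001
  pos 6: 1011 XOR 1011 = 0000
  pos 10: 1110 XOR 1011 = 0101
  pos 11: 1010 XOR 1011 = 0001
Remainder (last 3 bits) = 010. This is the CRC / FCS.

010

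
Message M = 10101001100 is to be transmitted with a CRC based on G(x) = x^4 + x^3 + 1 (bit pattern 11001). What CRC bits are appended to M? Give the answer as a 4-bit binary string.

1101

Append 4 zeros: 101010011000000. Divide by 11001 (XOR where the leading bit is 1):
  pos 0: 10101 XOR 11001 = 01100
  pos 1: 11000 XOR 11001 = 00001
  pos 5: 10110 XOR 11001 = 01111
  pos 6: 11110 XOR 11001 = 00111
  pos 8: 11100 XOR 11001 = 00101
  pos 10: 10100 XOR 11001 = 01101
Remainder (last 4 bits) = 1101. This is the CRC / FCS.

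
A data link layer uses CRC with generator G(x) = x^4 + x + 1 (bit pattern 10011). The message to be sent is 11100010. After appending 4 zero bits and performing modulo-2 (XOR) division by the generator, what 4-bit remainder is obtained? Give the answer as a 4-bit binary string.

Append 4 zeros: 111000100000. Divide by 10011 (XOR where the leading bit is 1):
  pos 0: 11100 XOR 10011 = 01111
  pos 1: 11110 XOR 10011 = 01101
  pos 2: 11011 XOR 10011 = 01000
  pos 3: 10000 XOR 10011 = 00011
  pos 6: 11000 XOR 10011 = 01011
  pos 7: 10110 XOR 10011 = 00101
Remainder (last 4 bits) = 0101. This is the CRC / FCS.

0101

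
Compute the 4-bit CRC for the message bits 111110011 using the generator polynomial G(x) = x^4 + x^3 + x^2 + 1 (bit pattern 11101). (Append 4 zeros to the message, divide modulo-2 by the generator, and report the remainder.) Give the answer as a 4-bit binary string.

Append 4 zeros: 1111100110000. Divide by 11101 (XOR where the leading bit is 1):
  pos 0: 11111 XOR 11101 = 00010
  pos 3: 10001 XOR 11101 = 01100
  pos 4: 11001 XOR 11101 = 00100
  pos 6: 10000 XOR 11101 = 01101
  pos 7: 11010 XOR 11101 = 00111
Remainder (last 4 bits) = 1110. This is the CRC / FCS.

1110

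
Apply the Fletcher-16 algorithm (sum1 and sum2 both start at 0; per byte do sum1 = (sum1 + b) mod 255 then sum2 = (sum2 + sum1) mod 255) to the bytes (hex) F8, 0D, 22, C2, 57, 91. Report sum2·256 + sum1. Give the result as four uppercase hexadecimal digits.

28D3

Running sums (mod 255):
  after byte 0 (F8): sum1=248, sum2=248
  after byte 1 (0D): sum1=6, sum2=254
  after byte 2 (22): sum1=40, sum2=39
  after byte 3 (C2): sum1=234, sum2=18
  after byte 4 (57): sum1=66, sum2=84
  after byte 5 (91): sum1=211, sum2=40
Checksum = sum2·256 + sum1 = 40·256 + 211 = 10451 = 0x28D3.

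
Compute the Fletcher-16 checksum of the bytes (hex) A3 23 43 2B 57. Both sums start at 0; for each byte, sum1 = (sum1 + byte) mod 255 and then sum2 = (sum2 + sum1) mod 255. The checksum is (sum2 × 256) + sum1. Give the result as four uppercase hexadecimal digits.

Running sums (mod 255):
  after byte 0 (A3): sum1=163, sum2=163
  after byte 1 (23): sum1=198, sum2=106
  after byte 2 (43): sum1=10, sum2=116
  after byte 3 (2B): sum1=53, sum2=169
  after byte 4 (57): sum1=140, sum2=54
Checksum = sum2·256 + sum1 = 54·256 + 140 = 13964 = 0x368C.

368C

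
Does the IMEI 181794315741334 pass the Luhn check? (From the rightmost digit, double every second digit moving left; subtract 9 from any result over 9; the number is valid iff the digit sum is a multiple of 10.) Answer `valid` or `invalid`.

From the right, keep odd positions and double even positions (subtract 9 from any doubled value over 9):
  doubled (positions 2,4,...): 6 2 5 2 8 5 7 → sum 35
  kept (positions 1,3,...): 4 3 4 5 3 9 1 1 → sum 30
Total = 65.
65 mod 10 = 5, so the number is invalid.

invalid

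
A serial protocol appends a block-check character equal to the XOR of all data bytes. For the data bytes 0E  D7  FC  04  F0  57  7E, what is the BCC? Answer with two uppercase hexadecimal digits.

XOR the bytes together:
  start with 0x0E
  0x0E ⊕ 0xD7 = 0xD9
  0xD9 ⊕ 0xFC = 0x25
  0x25 ⊕ 0x04 = 0x21
  0x21 ⊕ 0xF0 = 0xD1
  0xD1 ⊕ 0x57 = 0x86
  0x86 ⊕ 0x7E = 0xF8

F8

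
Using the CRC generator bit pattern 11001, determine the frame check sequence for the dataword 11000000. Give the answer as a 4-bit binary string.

Append 4 zeros: 110000000000. Divide by 11001 (XOR where the leading bit is 1):
  pos 0: 11000 XOR 11001 = 00001
  pos 4: 10000 XOR 11001 = 01001
  pos 5: 10010 XOR 11001 = 01011
  pos 6: 10110 XOR 11001 = 01111
  pos 7: 11110 XOR 11001 = 00111
Remainder (last 4 bits) = 0111. This is the CRC / FCS.

0111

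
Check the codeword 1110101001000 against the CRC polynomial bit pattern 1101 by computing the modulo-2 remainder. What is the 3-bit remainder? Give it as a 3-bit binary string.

000

Modulo-2 division of 1110101001000 by 1101:
  pos 0: 1110 XOR 1101 = 0011
  pos 2: 1110 XOR 1101 = 0011
  pos 4: 1110 XOR 1101 = 0011
  pos 6: 1101 XOR 1101 = 0000
Remainder = 000 (zero — the frame passes the CRC check).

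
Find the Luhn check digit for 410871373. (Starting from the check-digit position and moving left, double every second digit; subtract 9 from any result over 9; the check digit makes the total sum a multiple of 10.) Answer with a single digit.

Partial digits right→left: 3 7 3 1 7 8 0 1 4
Double every second digit counting from the check-digit position (so the 1st, 3rd, 5th, ... of the partial from the right).
  doubled (with −9 where >9): 6 6 5 0 8 → sum 25
  kept as-is: 7 1 8 1 → sum 17
Total = 25 + 17 = 42.
Check digit = (10 − (42 mod 10)) mod 10 = 8.

8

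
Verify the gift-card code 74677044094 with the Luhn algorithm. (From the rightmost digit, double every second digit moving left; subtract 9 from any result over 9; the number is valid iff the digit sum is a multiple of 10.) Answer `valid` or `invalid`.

invalid

From the right, keep odd positions and double even positions (subtract 9 from any doubled value over 9):
  doubled (positions 2,4,...): 9 8 0 5 8 → sum 30
  kept (positions 1,3,...): 4 0 4 7 6 7 → sum 28
Total = 58.
58 mod 10 = 8, so the number is invalid.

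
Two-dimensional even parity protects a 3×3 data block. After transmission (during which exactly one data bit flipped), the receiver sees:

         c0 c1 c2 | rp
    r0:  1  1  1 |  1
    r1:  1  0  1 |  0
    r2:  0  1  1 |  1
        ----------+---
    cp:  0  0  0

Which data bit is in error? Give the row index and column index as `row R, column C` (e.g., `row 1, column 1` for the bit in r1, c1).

Recompute each row's even parity and compare to rp:
  r0: data parity 1, sent rp 1 → ok
  r1: data parity 0, sent rp 0 → ok
  r2: data parity 0, sent rp 1 → mismatch
Recompute each column's even parity and compare to cp:
  c0: data parity 0, sent cp 0 → ok
  c1: data parity 0, sent cp 0 → ok
  c2: data parity 1, sent cp 0 → mismatch
Exactly one row (r2) and one column (c2) fail → the flipped bit is at their intersection.

row 2, column 2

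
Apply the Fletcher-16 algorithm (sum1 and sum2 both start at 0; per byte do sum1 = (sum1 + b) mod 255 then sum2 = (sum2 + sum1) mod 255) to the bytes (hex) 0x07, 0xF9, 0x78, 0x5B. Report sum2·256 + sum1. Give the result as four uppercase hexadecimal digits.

Running sums (mod 255):
  after byte 0 (0x07): sum1=7, sum2=7
  after byte 1 (0xF9): sum1=1, sum2=8
  after byte 2 (0x78): sum1=121, sum2=129
  after byte 3 (0x5B): sum1=212, sum2=86
Checksum = sum2·256 + sum1 = 86·256 + 212 = 22228 = 0x56D4.

56D4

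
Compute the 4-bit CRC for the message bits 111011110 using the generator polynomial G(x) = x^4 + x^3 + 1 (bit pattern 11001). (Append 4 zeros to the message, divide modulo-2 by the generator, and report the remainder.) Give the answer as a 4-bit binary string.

1001

Append 4 zeros: 1110111100000. Divide by 11001 (XOR where the leading bit is 1):
  pos 0: 11101 XOR 11001 = 00100
  pos 2: 10011 XOR 11001 = 01010
  pos 3: 10101 XOR 11001 = 01100
  pos 4: 11000 XOR 11001 = 00001
  pos 8: 10000 XOR 11001 = 01001
Remainder (last 4 bits) = 1001. This is the CRC / FCS.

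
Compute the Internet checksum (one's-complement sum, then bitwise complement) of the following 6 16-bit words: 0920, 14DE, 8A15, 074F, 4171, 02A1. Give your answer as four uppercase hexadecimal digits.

One's-complement addition (fold any carry out of bit 15 back into bit 0):
  0x0920 + 0x14DE = 0x01DFE
  0x1DFE + 0x8A15 = 0x0A813
  0xA813 + 0x074F = 0x0AF62
  0xAF62 + 0x4171 = 0x0F0D3
  0xF0D3 + 0x02A1 = 0x0F374
One's-complement sum = 0xF374.
Checksum = ~0xF374 & 0xFFFF = 0x0C8B.

0C8B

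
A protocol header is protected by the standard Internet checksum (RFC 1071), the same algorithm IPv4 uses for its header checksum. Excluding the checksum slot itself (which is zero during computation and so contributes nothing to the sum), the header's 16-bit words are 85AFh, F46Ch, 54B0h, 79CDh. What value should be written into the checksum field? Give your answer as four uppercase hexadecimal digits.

One's-complement addition (fold any carry out of bit 15 back into bit 0):
  0x85AF + 0xF46C = 0x17A1B → wrap carry → 0x7A1C
  0x7A1C + 0x54B0 = 0x0CECC
  0xCECC + 0x79CD = 0x14899 → wrap carry → 0x489A
One's-complement sum = 0x489A.
Checksum = ~0x489A & 0xFFFF = 0xB765.

B765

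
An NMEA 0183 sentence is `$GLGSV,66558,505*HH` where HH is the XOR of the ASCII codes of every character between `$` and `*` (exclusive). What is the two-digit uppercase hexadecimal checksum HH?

41

XOR the ASCII codes of the payload characters:
  'G' = 0x47 → acc = 0x47
  'L' = 0x4C → acc = 0x0B
  'G' = 0x47 → acc = 0x4C
  'S' = 0x53 → acc = 0x1F
  'V' = 0x56 → acc = 0x49
  ',' = 0x2C → acc = 0x65
  '6' = 0x36 → acc = 0x53
  '6' = 0x36 → acc = 0x65
  '5' = 0x35 → acc = 0x50
  '5' = 0x35 → acc = 0x65
  '8' = 0x38 → acc = 0x5D
  ',' = 0x2C → acc = 0x71
  '5' = 0x35 → acc = 0x44
  '0' = 0x30 → acc = 0x74
  '5' = 0x35 → acc = 0x41
Checksum = 0x41.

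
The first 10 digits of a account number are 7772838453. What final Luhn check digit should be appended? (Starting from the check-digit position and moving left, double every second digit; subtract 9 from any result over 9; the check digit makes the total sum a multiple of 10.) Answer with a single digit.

Partial digits right→left: 3 5 4 8 3 8 2 7 7 7
Double every second digit counting from the check-digit position (so the 1st, 3rd, 5th, ... of the partial from the right).
  doubled (with −9 where >9): 6 8 6 4 5 → sum 29
  kept as-is: 5 8 8 7 7 → sum 35
Total = 29 + 35 = 64.
Check digit = (10 − (64 mod 10)) mod 10 = 6.

6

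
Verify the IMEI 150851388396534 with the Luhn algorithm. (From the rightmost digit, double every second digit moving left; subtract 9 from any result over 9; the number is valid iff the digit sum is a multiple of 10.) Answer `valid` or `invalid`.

invalid

From the right, keep odd positions and double even positions (subtract 9 from any doubled value over 9):
  doubled (positions 2,4,...): 6 3 6 7 2 7 1 → sum 32
  kept (positions 1,3,...): 4 5 9 8 3 5 0 1 → sum 35
Total = 67.
67 mod 10 = 7, so the number is invalid.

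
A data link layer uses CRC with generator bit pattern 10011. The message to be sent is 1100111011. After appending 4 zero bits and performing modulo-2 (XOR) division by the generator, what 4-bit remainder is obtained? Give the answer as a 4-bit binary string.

0011

Append 4 zeros: 11001110110000. Divide by 10011 (XOR where the leading bit is 1):
  pos 0: 11001 XOR 10011 = 01010
  pos 1: 10101 XOR 10011 = 00110
  pos 3: 11010 XOR 10011 = 01001
  pos 4: 10011 XOR 10011 = 00000
  pos 9: 10000 XOR 10011 = 00011
Remainder (last 4 bits) = 0011. This is the CRC / FCS.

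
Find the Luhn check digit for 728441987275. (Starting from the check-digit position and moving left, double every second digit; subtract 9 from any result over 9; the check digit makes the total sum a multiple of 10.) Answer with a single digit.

Partial digits right→left: 5 7 2 7 8 9 1 4 4 8 2 7
Double every second digit counting from the check-digit position (so the 1st, 3rd, 5th, ... of the partial from the right).
  doubled (with −9 where >9): 1 4 7 2 8 4 → sum 26
  kept as-is: 7 7 9 4 8 7 → sum 42
Total = 26 + 42 = 68.
Check digit = (10 − (68 mod 10)) mod 10 = 2.

2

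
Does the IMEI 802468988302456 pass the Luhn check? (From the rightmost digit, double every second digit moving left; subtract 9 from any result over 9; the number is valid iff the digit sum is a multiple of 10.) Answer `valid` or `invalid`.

From the right, keep odd positions and double even positions (subtract 9 from any doubled value over 9):
  doubled (positions 2,4,...): 1 4 6 7 7 8 0 → sum 33
  kept (positions 1,3,...): 6 4 0 8 9 6 2 8 → sum 43
Total = 76.
76 mod 10 = 6, so the number is invalid.

invalid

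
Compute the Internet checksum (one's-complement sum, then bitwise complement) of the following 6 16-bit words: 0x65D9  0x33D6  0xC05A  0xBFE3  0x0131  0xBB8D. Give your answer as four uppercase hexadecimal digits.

2953

One's-complement addition (fold any carry out of bit 15 back into bit 0):
  0x65D9 + 0x33D6 = 0x099AF
  0x99AF + 0xC05A = 0x15A09 → wrap carry → 0x5A0A
  0x5A0A + 0xBFE3 = 0x119ED → wrap carry → 0x19EE
  0x19EE + 0x0131 = 0x01B1F
  0x1B1F + 0xBB8D = 0x0D6AC
One's-complement sum = 0xD6AC.
Checksum = ~0xD6AC & 0xFFFF = 0x2953.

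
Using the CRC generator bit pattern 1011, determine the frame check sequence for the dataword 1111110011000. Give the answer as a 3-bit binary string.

000

Append 3 zeros: 1111110011000000. Divide by 1011 (XOR where the leading bit is 1):
  pos 0: 1111 XOR 1011 = 0100
  pos 1: 1001 XOR 1011 = 0010
  pos 3: 1010 XOR 1011 = 0001
  pos 6: 1011 XOR 1011 = 0000
Remainder (last 3 bits) = 000. This is the CRC / FCS.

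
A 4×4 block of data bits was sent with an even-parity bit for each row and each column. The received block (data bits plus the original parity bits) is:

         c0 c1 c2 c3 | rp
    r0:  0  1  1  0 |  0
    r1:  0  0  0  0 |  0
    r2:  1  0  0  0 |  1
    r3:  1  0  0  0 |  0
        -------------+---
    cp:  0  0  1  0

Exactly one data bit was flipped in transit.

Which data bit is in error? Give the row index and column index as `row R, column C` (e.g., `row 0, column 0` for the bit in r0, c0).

Recompute each row's even parity and compare to rp:
  r0: data parity 0, sent rp 0 → ok
  r1: data parity 0, sent rp 0 → ok
  r2: data parity 1, sent rp 1 → ok
  r3: data parity 1, sent rp 0 → mismatch
Recompute each column's even parity and compare to cp:
  c0: data parity 0, sent cp 0 → ok
  c1: data parity 1, sent cp 0 → mismatch
  c2: data parity 1, sent cp 1 → ok
  c3: data parity 0, sent cp 0 → ok
Exactly one row (r3) and one column (c1) fail → the flipped bit is at their intersection.

row 3, column 1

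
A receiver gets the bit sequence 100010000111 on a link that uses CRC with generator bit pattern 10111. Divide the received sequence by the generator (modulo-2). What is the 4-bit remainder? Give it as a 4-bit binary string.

0001

Modulo-2 division of 100010000111 by 10111:
  pos 0: 10001 XOR 10111 = 00110
  pos 2: 11000 XOR 10111 = 01111
  pos 3: 11110 XOR 10111 = 01001
  pos 4: 10010 XOR 10111 = 00101
  pos 6: 10111 XOR 10111 = 00000
Remainder = 0001 (nonzero — an error is detected).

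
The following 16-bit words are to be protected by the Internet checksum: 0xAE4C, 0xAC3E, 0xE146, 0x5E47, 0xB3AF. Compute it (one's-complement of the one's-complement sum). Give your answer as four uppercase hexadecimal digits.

One's-complement addition (fold any carry out of bit 15 back into bit 0):
  0xAE4C + 0xAC3E = 0x15A8A → wrap carry → 0x5A8B
  0x5A8B + 0xE146 = 0x13BD1 → wrap carry → 0x3BD2
  0x3BD2 + 0x5E47 = 0x09A19
  0x9A19 + 0xB3AF = 0x14DC8 → wrap carry → 0x4DC9
One's-complement sum = 0x4DC9.
Checksum = ~0x4DC9 & 0xFFFF = 0xB236.

B236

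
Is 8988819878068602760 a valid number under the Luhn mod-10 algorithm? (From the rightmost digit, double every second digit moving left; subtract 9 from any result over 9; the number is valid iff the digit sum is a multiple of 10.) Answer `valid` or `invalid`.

valid

From the right, keep odd positions and double even positions (subtract 9 from any doubled value over 9):
  doubled (positions 2,4,...): 3 4 3 3 7 7 2 7 9 → sum 45
  kept (positions 1,3,...): 0 7 0 8 0 7 9 8 8 8 → sum 55
Total = 100.
100 mod 10 = 0, so the number is valid.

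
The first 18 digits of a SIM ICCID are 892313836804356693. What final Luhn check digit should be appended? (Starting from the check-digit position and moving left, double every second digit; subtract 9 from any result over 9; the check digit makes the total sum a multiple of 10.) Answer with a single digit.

5

Partial digits right→left: 3 9 6 6 5 3 4 0 8 6 3 8 3 1 3 2 9 8
Double every second digit counting from the check-digit position (so the 1st, 3rd, 5th, ... of the partial from the right).
  doubled (with −9 where >9): 6 3 1 8 7 6 6 6 9 → sum 52
  kept as-is: 9 6 3 0 6 8 1 2 8 → sum 43
Total = 52 + 43 = 95.
Check digit = (10 − (95 mod 10)) mod 10 = 5.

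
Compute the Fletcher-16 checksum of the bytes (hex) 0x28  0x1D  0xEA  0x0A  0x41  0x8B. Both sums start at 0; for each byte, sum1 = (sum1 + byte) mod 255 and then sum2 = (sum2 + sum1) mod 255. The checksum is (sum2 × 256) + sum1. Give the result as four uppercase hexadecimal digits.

Running sums (mod 255):
  after byte 0 (0x28): sum1=40, sum2=40
  after byte 1 (0x1D): sum1=69, sum2=109
  after byte 2 (0xEA): sum1=48, sum2=157
  after byte 3 (0x0A): sum1=58, sum2=215
  after byte 4 (0x41): sum1=123, sum2=83
  after byte 5 (0x8B): sum1=7, sum2=90
Checksum = sum2·256 + sum1 = 90·256 + 7 = 23047 = 0x5A07.

5A07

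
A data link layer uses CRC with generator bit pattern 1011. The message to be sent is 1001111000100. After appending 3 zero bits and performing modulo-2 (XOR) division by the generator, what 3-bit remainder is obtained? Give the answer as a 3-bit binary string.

Append 3 zeros: 1001111000100000. Divide by 1011 (XOR where the leading bit is 1):
  pos 0: 1001 XOR 1011 = 0010
  pos 2: 1011 XOR 1011 = 0000
  pos 6: 1000 XOR 1011 = 0011
  pos 8: 1110 XOR 1011 = 0101
  pos 9: 1010 XOR 1011 = 0001
  pos 12: 1000 XOR 1011 = 0011
Remainder (last 3 bits) = 011. This is the CRC / FCS.

011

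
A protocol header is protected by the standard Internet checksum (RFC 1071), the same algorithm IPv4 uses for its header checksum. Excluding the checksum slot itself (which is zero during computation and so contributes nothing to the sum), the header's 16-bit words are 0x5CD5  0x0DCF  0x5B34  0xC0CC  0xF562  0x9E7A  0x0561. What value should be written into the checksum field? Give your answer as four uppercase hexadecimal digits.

E01B

One's-complement addition (fold any carry out of bit 15 back into bit 0):
  0x5CD5 + 0x0DCF = 0x06AA4
  0x6AA4 + 0x5B34 = 0x0C5D8
  0xC5D8 + 0xC0CC = 0x186A4 → wrap carry → 0x86A5
  0x86A5 + 0xF562 = 0x17C07 → wrap carry → 0x7C08
  0x7C08 + 0x9E7A = 0x11A82 → wrap carry → 0x1A83
  0x1A83 + 0x0561 = 0x01FE4
One's-complement sum = 0x1FE4.
Checksum = ~0x1FE4 & 0xFFFF = 0xE01B.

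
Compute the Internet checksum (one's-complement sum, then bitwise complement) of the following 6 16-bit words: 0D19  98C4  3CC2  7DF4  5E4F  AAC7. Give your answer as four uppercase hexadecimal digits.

9654

One's-complement addition (fold any carry out of bit 15 back into bit 0):
  0x0D19 + 0x98C4 = 0x0A5DD
  0xA5DD + 0x3CC2 = 0x0E29F
  0xE29F + 0x7DF4 = 0x16093 → wrap carry → 0x6094
  0x6094 + 0x5E4F = 0x0BEE3
  0xBEE3 + 0xAAC7 = 0x169AA → wrap carry → 0x69AB
One's-complement sum = 0x69AB.
Checksum = ~0x69AB & 0xFFFF = 0x9654.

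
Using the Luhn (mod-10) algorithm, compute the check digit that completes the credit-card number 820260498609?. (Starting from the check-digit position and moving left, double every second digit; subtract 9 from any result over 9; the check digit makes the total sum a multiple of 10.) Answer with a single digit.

Partial digits right→left: 9 0 6 8 9 4 0 6 2 0 2 8
Double every second digit counting from the check-digit position (so the 1st, 3rd, 5th, ... of the partial from the right).
  doubled (with −9 where >9): 9 3 9 0 4 4 → sum 29
  kept as-is: 0 8 4 6 0 8 → sum 26
Total = 29 + 26 = 55.
Check digit = (10 − (55 mod 10)) mod 10 = 5.

5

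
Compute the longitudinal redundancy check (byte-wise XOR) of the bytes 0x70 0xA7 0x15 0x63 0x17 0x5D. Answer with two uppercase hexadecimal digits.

EB

XOR the bytes together:
  start with 0x70
  0x70 ⊕ 0xA7 = 0xD7
  0xD7 ⊕ 0x15 = 0xC2
  0xC2 ⊕ 0x63 = 0xA1
  0xA1 ⊕ 0x17 = 0xB6
  0xB6 ⊕ 0x5D = 0xEB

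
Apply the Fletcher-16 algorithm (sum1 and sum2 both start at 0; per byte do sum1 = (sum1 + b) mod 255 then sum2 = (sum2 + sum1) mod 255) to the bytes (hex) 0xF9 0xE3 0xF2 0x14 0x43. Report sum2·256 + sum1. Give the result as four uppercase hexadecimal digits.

Running sums (mod 255):
  after byte 0 (0xF9): sum1=249, sum2=249
  after byte 1 (0xE3): sum1=221, sum2=215
  after byte 2 (0xF2): sum1=208, sum2=168
  after byte 3 (0x14): sum1=228, sum2=141
  after byte 4 (0x43): sum1=40, sum2=181
Checksum = sum2·256 + sum1 = 181·256 + 40 = 46376 = 0xB528.

B528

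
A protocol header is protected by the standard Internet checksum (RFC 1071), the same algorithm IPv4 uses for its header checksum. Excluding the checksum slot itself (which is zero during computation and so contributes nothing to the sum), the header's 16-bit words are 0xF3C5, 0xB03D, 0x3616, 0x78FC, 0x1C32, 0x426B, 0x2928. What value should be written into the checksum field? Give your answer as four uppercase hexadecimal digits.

One's-complement addition (fold any carry out of bit 15 back into bit 0):
  0xF3C5 + 0xB03D = 0x1A402 → wrap carry → 0xA403
  0xA403 + 0x3616 = 0x0DA19
  0xDA19 + 0x78FC = 0x15315 → wrap carry → 0x5316
  0x5316 + 0x1C32 = 0x06F48
  0x6F48 + 0x426B = 0x0B1B3
  0xB1B3 + 0x2928 = 0x0DADB
One's-complement sum = 0xDADB.
Checksum = ~0xDADB & 0xFFFF = 0x2524.

2524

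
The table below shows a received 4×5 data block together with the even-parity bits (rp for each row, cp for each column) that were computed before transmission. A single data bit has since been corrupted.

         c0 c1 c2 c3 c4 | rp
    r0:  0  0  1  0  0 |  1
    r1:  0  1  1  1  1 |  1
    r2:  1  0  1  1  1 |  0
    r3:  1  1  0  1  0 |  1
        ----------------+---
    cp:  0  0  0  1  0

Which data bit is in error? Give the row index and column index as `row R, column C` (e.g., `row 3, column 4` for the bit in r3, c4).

Recompute each row's even parity and compare to rp:
  r0: data parity 1, sent rp 1 → ok
  r1: data parity 0, sent rp 1 → mismatch
  r2: data parity 0, sent rp 0 → ok
  r3: data parity 1, sent rp 1 → ok
Recompute each column's even parity and compare to cp:
  c0: data parity 0, sent cp 0 → ok
  c1: data parity 0, sent cp 0 → ok
  c2: data parity 1, sent cp 0 → mismatch
  c3: data parity 1, sent cp 1 → ok
  c4: data parity 0, sent cp 0 → ok
Exactly one row (r1) and one column (c2) fail → the flipped bit is at their intersection.

row 1, column 2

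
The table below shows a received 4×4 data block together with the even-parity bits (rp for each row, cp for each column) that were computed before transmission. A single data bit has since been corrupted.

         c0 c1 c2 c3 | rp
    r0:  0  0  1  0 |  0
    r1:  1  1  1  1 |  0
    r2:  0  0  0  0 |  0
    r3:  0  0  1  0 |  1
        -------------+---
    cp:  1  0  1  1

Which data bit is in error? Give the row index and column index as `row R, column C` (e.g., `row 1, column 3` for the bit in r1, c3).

row 0, column 1

Recompute each row's even parity and compare to rp:
  r0: data parity 1, sent rp 0 → mismatch
  r1: data parity 0, sent rp 0 → ok
  r2: data parity 0, sent rp 0 → ok
  r3: data parity 1, sent rp 1 → ok
Recompute each column's even parity and compare to cp:
  c0: data parity 1, sent cp 1 → ok
  c1: data parity 1, sent cp 0 → mismatch
  c2: data parity 1, sent cp 1 → ok
  c3: data parity 1, sent cp 1 → ok
Exactly one row (r0) and one column (c1) fail → the flipped bit is at their intersection.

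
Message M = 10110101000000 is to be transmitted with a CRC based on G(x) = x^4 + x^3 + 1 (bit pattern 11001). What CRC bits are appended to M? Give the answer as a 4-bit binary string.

Append 4 zeros: 101101010000000000. Divide by 11001 (XOR where the leading bit is 1):
  pos 0: 10110 XOR 11001 = 01111
  pos 1: 11111 XOR 11001 = 00110
  pos 3: 11001 XOR 11001 = 00000
Remainder (last 4 bits) = 0000. This is the CRC / FCS.

0000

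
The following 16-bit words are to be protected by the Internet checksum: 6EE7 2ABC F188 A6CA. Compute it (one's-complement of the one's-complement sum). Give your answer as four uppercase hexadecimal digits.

One's-complement addition (fold any carry out of bit 15 back into bit 0):
  0x6EE7 + 0x2ABC = 0x099A3
  0x99A3 + 0xF188 = 0x18B2B → wrap carry → 0x8B2C
  0x8B2C + 0xA6CA = 0x131F6 → wrap carry → 0x31F7
One's-complement sum = 0x31F7.
Checksum = ~0x31F7 & 0xFFFF = 0xCE08.

CE08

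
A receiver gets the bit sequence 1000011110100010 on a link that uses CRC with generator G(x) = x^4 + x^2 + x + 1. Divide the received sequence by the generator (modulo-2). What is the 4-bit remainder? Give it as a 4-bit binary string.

Modulo-2 division of 1000011110100010 by 10111:
  pos 0: 10000 XOR 10111 = 00111
  pos 2: 11111 XOR 10111 = 01000
  pos 3: 10001 XOR 10111 = 00110
  pos 5: 11010 XOR 10111 = 01101
  pos 6: 11011 XOR 10111 = 01100
  pos 7: 11000 XOR 10111 = 01111
  pos 8: 11110 XOR 10111 = 01001
  pos 9: 10010 XOR 10111 = 00101
  pos 11: 10110 XOR 10111 = 00001
Remainder = 0001 (nonzero — an error is detected).

0001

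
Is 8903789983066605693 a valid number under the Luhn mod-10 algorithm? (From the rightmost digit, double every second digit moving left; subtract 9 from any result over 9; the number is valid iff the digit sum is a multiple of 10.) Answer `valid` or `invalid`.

From the right, keep odd positions and double even positions (subtract 9 from any doubled value over 9):
  doubled (positions 2,4,...): 9 1 3 3 6 9 7 6 9 → sum 53
  kept (positions 1,3,...): 3 6 0 6 0 8 9 7 0 8 → sum 47
Total = 100.
100 mod 10 = 0, so the number is valid.

valid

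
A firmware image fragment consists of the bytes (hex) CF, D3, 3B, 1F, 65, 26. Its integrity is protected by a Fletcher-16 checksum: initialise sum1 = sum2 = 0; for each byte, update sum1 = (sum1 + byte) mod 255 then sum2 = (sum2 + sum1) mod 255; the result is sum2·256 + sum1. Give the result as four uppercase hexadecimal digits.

3D89

Running sums (mod 255):
  after byte 0 (CF): sum1=207, sum2=207
  after byte 1 (D3): sum1=163, sum2=115
  after byte 2 (3B): sum1=222, sum2=82
  after byte 3 (1F): sum1=253, sum2=80
  after byte 4 (65): sum1=99, sum2=179
  after byte 5 (26): sum1=137, sum2=61
Checksum = sum2·256 + sum1 = 61·256 + 137 = 15753 = 0x3D89.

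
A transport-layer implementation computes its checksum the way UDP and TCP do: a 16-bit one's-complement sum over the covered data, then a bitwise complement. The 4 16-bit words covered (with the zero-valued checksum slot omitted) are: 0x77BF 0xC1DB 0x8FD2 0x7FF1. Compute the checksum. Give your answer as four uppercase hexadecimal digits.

B6A0

One's-complement addition (fold any carry out of bit 15 back into bit 0):
  0x77BF + 0xC1DB = 0x1399A → wrap carry → 0x399B
  0x399B + 0x8FD2 = 0x0C96D
  0xC96D + 0x7FF1 = 0x1495E → wrap carry → 0x495F
One's-complement sum = 0x495F.
Checksum = ~0x495F & 0xFFFF = 0xB6A0.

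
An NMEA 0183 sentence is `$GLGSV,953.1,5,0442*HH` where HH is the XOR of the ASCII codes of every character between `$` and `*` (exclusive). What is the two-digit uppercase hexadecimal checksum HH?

XOR the ASCII codes of the payload characters:
  'G' = 0x47 → acc = 0x47
  'L' = 0x4C → acc = 0x0B
  'G' = 0x47 → acc = 0x4C
  'S' = 0x53 → acc = 0x1F
  'V' = 0x56 → acc = 0x49
  ',' = 0x2C → acc = 0x65
  '9' = 0x39 → acc = 0x5C
  '5' = 0x35 → acc = 0x69
  '3' = 0x33 → acc = 0x5A
  '.' = 0x2E → acc = 0x74
  '1' = 0x31 → acc = 0x45
  ',' = 0x2C → acc = 0x69
  '5' = 0x35 → acc = 0x5C
  ',' = 0x2C → acc = 0x70
  '0' = 0x30 → acc = 0x40
  '4' = 0x34 → acc = 0x74
  '4' = 0x34 → acc = 0x40
  '2' = 0x32 → acc = 0x72
Checksum = 0x72.

72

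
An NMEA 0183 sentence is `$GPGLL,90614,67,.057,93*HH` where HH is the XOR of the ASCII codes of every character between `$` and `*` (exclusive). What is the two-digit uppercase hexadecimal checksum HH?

XOR the ASCII codes of the payload characters:
  'G' = 0x47 → acc = 0x47
  'P' = 0x50 → acc = 0x17
  'G' = 0x47 → acc = 0x50
  'L' = 0x4C → acc = 0x1C
  'L' = 0x4C → acc = 0x50
  ',' = 0x2C → acc = 0x7C
  '9' = 0x39 → acc = 0x45
  '0' = 0x30 → acc = 0x75
  '6' = 0x36 → acc = 0x43
  '1' = 0x31 → acc = 0x72
  '4' = 0x34 → acc = 0x46
  ',' = 0x2C → acc = 0x6A
  '6' = 0x36 → acc = 0x5C
  '7' = 0x37 → acc = 0x6B
  ',' = 0x2C → acc = 0x47
  '.' = 0x2E → acc = 0x69
  '0' = 0x30 → acc = 0x59
  '5' = 0x35 → acc = 0x6C
  '7' = 0x37 → acc = 0x5B
  ',' = 0x2C → acc = 0x77
  '9' = 0x39 → acc = 0x4E
  '3' = 0x33 → acc = 0x7D
Checksum = 0x7D.

7D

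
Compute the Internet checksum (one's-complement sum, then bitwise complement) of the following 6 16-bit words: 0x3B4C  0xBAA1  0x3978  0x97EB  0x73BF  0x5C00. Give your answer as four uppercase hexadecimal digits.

68EE

One's-complement addition (fold any carry out of bit 15 back into bit 0):
  0x3B4C + 0xBAA1 = 0x0F5ED
  0xF5ED + 0x3978 = 0x12F65 → wrap carry → 0x2F66
  0x2F66 + 0x97EB = 0x0C751
  0xC751 + 0x73BF = 0x13B10 → wrap carry → 0x3B11
  0x3B11 + 0x5C00 = 0x09711
One's-complement sum = 0x9711.
Checksum = ~0x9711 & 0xFFFF = 0x68EE.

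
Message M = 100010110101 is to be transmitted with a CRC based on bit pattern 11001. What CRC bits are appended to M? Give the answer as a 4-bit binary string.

0001

Append 4 zeros: 1000101101010000. Divide by 11001 (XOR where the leading bit is 1):
  pos 0: 10001 XOR 11001 = 01000
  pos 1: 10000 XOR 11001 = 01001
  pos 2: 10011 XOR 11001 = 01010
  pos 3: 10101 XOR 11001 = 01100
  pos 4: 11000 XOR 11001 = 00001
  pos 8: 11010 XOR 11001 = 00011
  pos 11: 11000 XOR 11001 = 00001
Remainder (last 4 bits) = 0001. This is the CRC / FCS.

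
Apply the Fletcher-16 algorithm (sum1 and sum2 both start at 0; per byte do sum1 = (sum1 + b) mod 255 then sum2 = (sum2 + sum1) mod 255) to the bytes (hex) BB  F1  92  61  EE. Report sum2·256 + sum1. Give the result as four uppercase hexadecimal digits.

DB90

Running sums (mod 255):
  after byte 0 (BB): sum1=187, sum2=187
  after byte 1 (F1): sum1=173, sum2=105
  after byte 2 (92): sum1=64, sum2=169
  after byte 3 (61): sum1=161, sum2=75
  after byte 4 (EE): sum1=144, sum2=219
Checksum = sum2·256 + sum1 = 219·256 + 144 = 56208 = 0xDB90.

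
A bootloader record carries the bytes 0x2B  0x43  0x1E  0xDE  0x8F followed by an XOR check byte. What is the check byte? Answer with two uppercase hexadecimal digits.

XOR the bytes together:
  start with 0x2B
  0x2B ⊕ 0x43 = 0x68
  0x68 ⊕ 0x1E = 0x76
  0x76 ⊕ 0xDE = 0xA8
  0xA8 ⊕ 0x8F = 0x27

27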